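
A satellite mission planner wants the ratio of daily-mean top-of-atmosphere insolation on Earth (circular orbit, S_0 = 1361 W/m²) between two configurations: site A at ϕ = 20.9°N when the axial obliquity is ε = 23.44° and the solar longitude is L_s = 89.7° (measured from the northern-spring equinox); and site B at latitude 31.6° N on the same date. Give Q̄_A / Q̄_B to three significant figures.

— Configuration A (ϕ=+20.9°):
Solar declination: sin δ = sin ε · sin L_s = sin 23.44° × sin 89.7° = 0.39778, so δ = +23.440°.
cos h₀ = −tan(+20.9°) tan(+23.440°) = -0.1656, h₀ = 1.7371 rad.
Bracket: h₀ sin ϕ sin δ + cos ϕ cos δ sin h₀ = 1.7371×0.35674×0.39778 + 0.93420×0.91748×0.98620 = 0.246502 + 0.845282 = 1.091784.
Q̄ = (S_0/π) × [bracket] = (1361/π) × 1.091784 = 472.98 W/m².
— Configuration B (ϕ=+31.6°):
cos h₀ = −tan(+31.6°) tan(+23.440°) = -0.2667, h₀ = 1.8408 rad.
Bracket: h₀ sin ϕ sin δ + cos ϕ cos δ sin h₀ = 1.8408×0.52399×0.39778 + 0.85173×0.91748×0.96377 = 0.383683 + 0.753133 = 1.136816.
Q̄ = (S_0/π) × [bracket] = (1361/π) × 1.136816 = 492.49 W/m².
Ratio Q̄_A / Q̄_B = 472.98 / 492.49 = 0.9604.

Q̄_A / Q̄_B ≈ 0.960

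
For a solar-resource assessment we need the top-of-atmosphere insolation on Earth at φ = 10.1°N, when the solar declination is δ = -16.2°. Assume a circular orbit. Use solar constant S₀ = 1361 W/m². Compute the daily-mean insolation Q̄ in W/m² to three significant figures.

Q̄ ≈ 377 W/m²

cos H₀ = −tan(+10.1°) tan(-16.200°) = 0.0518, H₀ = 1.5190 rad.
Bracket: H₀ sin φ sin δ + cos φ cos δ sin H₀ = 1.5190×0.17537×-0.27899 + 0.98450×0.96029×0.99866 = -0.074319 + 0.944139 = 0.869820.
Q̄ = (S₀/π) × [bracket] = (1361/π) × 0.869820 = 376.8 W/m².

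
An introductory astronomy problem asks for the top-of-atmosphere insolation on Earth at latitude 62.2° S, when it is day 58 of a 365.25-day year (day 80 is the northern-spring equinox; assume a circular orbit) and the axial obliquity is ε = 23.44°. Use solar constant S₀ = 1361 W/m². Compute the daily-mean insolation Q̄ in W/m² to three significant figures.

Q̄ ≈ 296 W/m²

Solar longitude: λ_s = 360° × (58 − 80)/365.25 = -21.684°, i.e. -21.684° + 360° = 338.316°.
sin δ = sin 23.44° × sin 338.316° = -0.14698, so δ = -8.452°.
cos H₀ = −tan(-62.2°) tan(-8.452°) = -0.2818, H₀ = 1.8565 rad.
Bracket: H₀ sin φ sin δ + cos φ cos δ sin H₀ = 1.8565×-0.88458×-0.14698 + 0.46639×0.98914×0.95947 = 0.241374 + 0.442628 = 0.684002.
Q̄ = (S₀/π) × [bracket] = (1361/π) × 0.684002 = 296.3 W/m².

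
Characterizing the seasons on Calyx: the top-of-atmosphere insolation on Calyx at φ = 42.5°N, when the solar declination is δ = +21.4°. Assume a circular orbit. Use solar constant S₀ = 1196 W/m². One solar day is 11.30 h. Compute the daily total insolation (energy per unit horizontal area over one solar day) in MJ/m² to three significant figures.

17.3 MJ/m²

cos H₀ = −tan(+42.5°) tan(+21.400°) = -0.3591, H₀ = 1.9381 rad.
Bracket: H₀ sin φ sin δ + cos φ cos δ sin H₀ = 1.9381×0.67559×0.36488 + 0.73728×0.93106×0.93330 = 0.477760 + 0.640666 = 1.118426.
Q̄ = (S₀/π) × [bracket] = (1196/π) × 1.118426 = 425.78 W/m².
Daily total = Q̄ × 11.30 h × 3600 s/h = 425.78 × 11.30 × 3600 / 10⁶ = 17.32 MJ/m².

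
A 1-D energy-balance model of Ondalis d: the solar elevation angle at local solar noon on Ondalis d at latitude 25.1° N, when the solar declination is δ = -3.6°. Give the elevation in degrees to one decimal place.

At local noon the hour angle is zero, so the zenith angle equals |ϕ − δ| = |+25.1° − (-3.600°)| = 28.700°.
Elevation = 90° − 28.700° = 61.3°.

61.3°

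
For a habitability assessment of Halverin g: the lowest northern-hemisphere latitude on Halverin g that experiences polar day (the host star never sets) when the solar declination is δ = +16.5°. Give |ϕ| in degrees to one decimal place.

Polar day requires cos h₀ = −tan ϕ tan δ ≤ −1, i.e. tan ϕ tan δ ≥ 1.
The boundary is |tan ϕ| · |tan δ| = 1, so |ϕ| = 90° − |δ| = 90° − 16.5° = 73.5° in the northern hemisphere.

|ϕ| = 73.5°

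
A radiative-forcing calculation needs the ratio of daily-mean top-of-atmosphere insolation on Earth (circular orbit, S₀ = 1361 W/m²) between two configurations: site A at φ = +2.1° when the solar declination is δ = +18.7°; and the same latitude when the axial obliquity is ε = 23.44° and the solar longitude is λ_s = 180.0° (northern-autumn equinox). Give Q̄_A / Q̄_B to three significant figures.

Q̄_A / Q̄_B ≈ 0.966

— Configuration A (φ=+2.1°):
cos H₀ = −tan(+2.1°) tan(+18.700°) = -0.0124, H₀ = 1.5832 rad.
Bracket: H₀ sin φ sin δ + cos φ cos δ sin H₀ = 1.5832×0.03664×0.32061 + 0.99933×0.94721×0.99992 = 0.018598 + 0.946500 = 0.965098.
Q̄ = (S₀/π) × [bracket] = (1361/π) × 0.965098 = 418.10 W/m².
— Configuration B (φ=+2.1°):
Solar declination: sin δ = sin ε · sin λ_s = sin 23.44° × sin 180.0° = 0.00000, so δ = +0.000°.
cos H₀ = −tan(+2.1°) tan(+0.000°) = -0.0000, H₀ = 1.5708 rad.
Bracket: H₀ sin φ sin δ + cos φ cos δ sin H₀ = 1.5708×0.03664×0.00000 + 0.99933×1.00000×1.00000 = 0.000000 + 0.999330 = 0.999330.
Q̄ = (S₀/π) × [bracket] = (1361/π) × 0.999330 = 432.93 W/m².
Ratio Q̄_A / Q̄_B = 418.10 / 432.93 = 0.9657.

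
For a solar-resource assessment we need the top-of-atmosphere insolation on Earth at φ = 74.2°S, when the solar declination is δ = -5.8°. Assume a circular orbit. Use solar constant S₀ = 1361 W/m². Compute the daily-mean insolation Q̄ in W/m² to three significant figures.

Q̄ ≈ 191 W/m²

cos H₀ = −tan(-74.2°) tan(-5.800°) = -0.3590, H₀ = 1.9380 rad.
Bracket: H₀ sin φ sin δ + cos φ cos δ sin H₀ = 1.9380×-0.96222×-0.10106 + 0.27228×0.99488×0.93335 = 0.188455 + 0.252831 = 0.441286.
Q̄ = (S₀/π) × [bracket] = (1361/π) × 0.441286 = 191.2 W/m².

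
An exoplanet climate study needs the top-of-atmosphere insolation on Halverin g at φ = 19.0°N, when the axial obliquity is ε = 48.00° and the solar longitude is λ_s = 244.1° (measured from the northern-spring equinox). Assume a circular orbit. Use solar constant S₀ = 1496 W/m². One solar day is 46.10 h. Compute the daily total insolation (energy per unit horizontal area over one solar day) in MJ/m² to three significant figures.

Solar declination: sin δ = sin ε · sin λ_s = sin 48.00° × sin 244.1° = -0.66850, so δ = -41.952°.
cos H₀ = −tan(+19.0°) tan(-41.952°) = 0.3095, H₀ = 1.2561 rad.
Bracket: H₀ sin φ sin δ + cos φ cos δ sin H₀ = 1.2561×0.32557×-0.66850 + 0.94552×0.74371×0.95090 = -0.273382 + 0.668666 = 0.395284.
Q̄ = (S₀/π) × [bracket] = (1496/π) × 0.395284 = 188.23 W/m².
Daily total = Q̄ × 46.10 h × 3600 s/h = 188.23 × 46.10 × 3600 / 10⁶ = 31.24 MJ/m².

31.2 MJ/m²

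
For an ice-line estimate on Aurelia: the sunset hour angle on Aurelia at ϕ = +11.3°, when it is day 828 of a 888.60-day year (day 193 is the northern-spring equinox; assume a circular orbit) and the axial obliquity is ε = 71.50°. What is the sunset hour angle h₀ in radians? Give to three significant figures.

Solar longitude: L_s = 360° × (828 − 193)/888.60 = 257.259°.
sin δ = sin 71.50° × sin 257.259° = -0.92497, so δ = -67.664°.
cos h₀ = −tan ϕ · tan δ = −tan(+11.3°) × tan(-67.664°) = 0.4863, so h₀ = 1.0629 rad = 60.90°.

h₀ = 1.06 rad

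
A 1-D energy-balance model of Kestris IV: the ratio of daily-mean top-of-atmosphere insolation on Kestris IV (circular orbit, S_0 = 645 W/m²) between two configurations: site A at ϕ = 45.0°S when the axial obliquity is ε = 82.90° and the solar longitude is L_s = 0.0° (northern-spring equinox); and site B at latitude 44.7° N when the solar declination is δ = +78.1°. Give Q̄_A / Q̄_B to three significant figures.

— Configuration A (ϕ=-45.0°):
Solar declination: sin δ = sin ε · sin L_s = sin 82.90° × sin 0.0° = 0.00000, so δ = +0.000°.
cos h₀ = −tan(-45.0°) tan(+0.000°) = 0.0000, h₀ = 1.5708 rad.
Bracket: h₀ sin ϕ sin δ + cos ϕ cos δ sin h₀ = 1.5708×-0.70711×0.00000 + 0.70711×1.00000×1.00000 = -0.000000 + 0.707110 = 0.707110.
Q̄ = (S_0/π) × [bracket] = (645/π) × 0.707110 = 145.18 W/m².
— Configuration B (ϕ=+44.7°):
cos h₀ = −tan(+44.7°) tan(+78.100°) = -4.6959 ≤ −1 ⇒ polar day, h₀ = π.
Bracket: h₀ sin ϕ sin δ + cos ϕ cos δ sin h₀ = 3.1416×0.70339×0.97851 + 0.71080×0.20620×0.00000 = 2.162282 + 0.000000 = 2.162282.
Q̄ = (S_0/π) × [bracket] = (645/π) × 2.162282 = 443.94 W/m².
Ratio Q̄_A / Q̄_B = 145.18 / 443.94 = 0.3270.

Q̄_A / Q̄_B ≈ 0.327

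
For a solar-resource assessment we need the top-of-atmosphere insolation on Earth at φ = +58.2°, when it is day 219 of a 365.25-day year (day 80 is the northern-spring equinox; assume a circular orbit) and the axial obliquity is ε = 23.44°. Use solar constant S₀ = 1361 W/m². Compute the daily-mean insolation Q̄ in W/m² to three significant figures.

Q̄ ≈ 400 W/m²

Solar longitude: λ_s = 360° × (219 − 80)/365.25 = 137.002°.
sin δ = sin 23.44° × sin 137.002° = 0.27128, so δ = +15.740°.
cos H₀ = −tan(+58.2°) tan(+15.740°) = -0.4546, H₀ = 2.0427 rad.
Bracket: H₀ sin φ sin δ + cos φ cos δ sin H₀ = 2.0427×0.84989×0.27128 + 0.52696×0.96250×0.89071 = 0.470961 + 0.451767 = 0.922728.
Q̄ = (S₀/π) × [bracket] = (1361/π) × 0.922728 = 399.7 W/m².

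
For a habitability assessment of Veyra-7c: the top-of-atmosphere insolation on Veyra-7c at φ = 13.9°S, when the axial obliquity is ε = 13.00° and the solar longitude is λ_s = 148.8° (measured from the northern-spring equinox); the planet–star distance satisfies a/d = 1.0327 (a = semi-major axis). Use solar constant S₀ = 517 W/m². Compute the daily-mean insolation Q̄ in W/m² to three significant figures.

Q̄ ≈ 162 W/m²

Solar declination: sin δ = sin ε · sin λ_s = sin 13.00° × sin 148.8° = 0.11653, so δ = +6.692°.
cos H₀ = −tan(-13.9°) tan(+6.692°) = 0.0290, H₀ = 1.5418 rad.
Bracket: H₀ sin φ sin δ + cos φ cos δ sin H₀ = 1.5418×-0.24023×0.11653 + 0.97072×0.99319×0.99958 = -0.043161 + 0.963704 = 0.920543.
Inverse-square distance factor (a/d)² = 1.0327² = 1.066469.
Q̄ = (S₀/π) × 1.066469 × [bracket] = (517/π) × 1.066469 × 0.920543 = 161.6 W/m².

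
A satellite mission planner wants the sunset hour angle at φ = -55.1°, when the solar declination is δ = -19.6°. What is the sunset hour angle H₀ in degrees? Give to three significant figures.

H₀ = 121°

cos H₀ = −tan φ · tan δ = −tan(-55.1°) × tan(-19.600°) = -0.5104, so H₀ = 2.1065 rad = 120.69°.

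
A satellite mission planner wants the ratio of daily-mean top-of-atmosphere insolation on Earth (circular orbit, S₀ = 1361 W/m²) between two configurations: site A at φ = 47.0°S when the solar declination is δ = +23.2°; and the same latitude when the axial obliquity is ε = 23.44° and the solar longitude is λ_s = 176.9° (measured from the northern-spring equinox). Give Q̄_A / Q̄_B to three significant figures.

Q̄_A / Q̄_B ≈ 0.368

— Configuration A (φ=-47.0°):
cos H₀ = −tan(-47.0°) tan(+23.200°) = 0.4596, H₀ = 1.0932 rad.
Bracket: H₀ sin φ sin δ + cos φ cos δ sin H₀ = 1.0932×-0.73135×0.39394 + 0.68200×0.91914×0.88812 = -0.314960 + 0.556721 = 0.241761.
Q̄ = (S₀/π) × [bracket] = (1361/π) × 0.241761 = 104.74 W/m².
— Configuration B (φ=-47.0°):
Solar declination: sin δ = sin ε · sin λ_s = sin 23.44° × sin 176.9° = 0.02151, so δ = +1.233°.
cos H₀ = −tan(-47.0°) tan(+1.233°) = 0.0231, H₀ = 1.5477 rad.
Bracket: H₀ sin φ sin δ + cos φ cos δ sin H₀ = 1.5477×-0.73135×0.02151 + 0.68200×0.99977×0.99973 = -0.024347 + 0.681659 = 0.657312.
Q̄ = (S₀/π) × [bracket] = (1361/π) × 0.657312 = 284.76 W/m².
Ratio Q̄_A / Q̄_B = 104.74 / 284.76 = 0.3678.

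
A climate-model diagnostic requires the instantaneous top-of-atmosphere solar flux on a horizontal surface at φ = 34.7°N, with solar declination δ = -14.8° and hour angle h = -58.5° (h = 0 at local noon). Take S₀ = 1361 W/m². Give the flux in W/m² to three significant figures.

367 W/m²

cos θ_z = sin φ sin δ + cos φ cos δ cos h = -0.145420 + 0.415317 = 0.269897.
Flux = S₀ · cos θ_z = 1361 × 0.269897 = 367.3 W/m².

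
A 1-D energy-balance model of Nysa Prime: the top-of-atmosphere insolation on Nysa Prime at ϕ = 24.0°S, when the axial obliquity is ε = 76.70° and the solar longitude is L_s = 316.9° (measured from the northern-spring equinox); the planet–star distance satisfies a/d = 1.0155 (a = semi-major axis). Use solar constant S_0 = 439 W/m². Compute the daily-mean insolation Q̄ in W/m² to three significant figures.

Q̄ ≈ 167 W/m²

Solar declination: sin δ = sin ε · sin L_s = sin 76.70° × sin 316.9° = -0.66495, so δ = -41.678°.
cos h₀ = −tan(-24.0°) tan(-41.678°) = -0.3964, h₀ = 1.9784 rad.
Bracket: h₀ sin ϕ sin δ + cos ϕ cos δ sin h₀ = 1.9784×-0.40674×-0.66495 + 0.91355×0.74689×0.91809 = 0.535082 + 0.626432 = 1.161514.
Inverse-square distance factor (a/d)² = 1.0155² = 1.031240.
Q̄ = (S_0/π) × 1.031240 × [bracket] = (439/π) × 1.031240 × 1.161514 = 167.4 W/m².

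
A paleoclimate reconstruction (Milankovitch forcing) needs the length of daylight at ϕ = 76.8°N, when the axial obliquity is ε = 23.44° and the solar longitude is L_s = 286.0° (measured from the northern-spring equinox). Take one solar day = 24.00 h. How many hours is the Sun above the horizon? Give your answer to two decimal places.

0.00 h

Solar declination: sin δ = sin ε · sin L_s = sin 23.44° × sin 286.0° = -0.38238, so δ = -22.481°.
cos h₀ = −tan ϕ · tan δ = 1.7644 ≥ 1, so the Sun never rises (polar night) and h₀ = 0.
Daylight = 2h₀/(2π) × 24.00 h = (0.0000/π) × 24.00 = 0.00 h.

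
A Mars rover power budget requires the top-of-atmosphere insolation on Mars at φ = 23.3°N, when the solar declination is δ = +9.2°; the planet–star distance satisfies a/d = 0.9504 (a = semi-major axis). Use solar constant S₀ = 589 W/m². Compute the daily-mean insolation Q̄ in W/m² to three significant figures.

cos H₀ = −tan(+23.3°) tan(+9.200°) = -0.0698, H₀ = 1.6406 rad.
Bracket: H₀ sin φ sin δ + cos φ cos δ sin H₀ = 1.6406×0.39555×0.15988 + 0.91845×0.98714×0.99756 = 0.103752 + 0.904427 = 1.008179.
Inverse-square distance factor (a/d)² = 0.9504² = 0.903260.
Q̄ = (S₀/π) × 0.903260 × [bracket] = (589/π) × 0.903260 × 1.008179 = 170.7 W/m².

Q̄ ≈ 171 W/m²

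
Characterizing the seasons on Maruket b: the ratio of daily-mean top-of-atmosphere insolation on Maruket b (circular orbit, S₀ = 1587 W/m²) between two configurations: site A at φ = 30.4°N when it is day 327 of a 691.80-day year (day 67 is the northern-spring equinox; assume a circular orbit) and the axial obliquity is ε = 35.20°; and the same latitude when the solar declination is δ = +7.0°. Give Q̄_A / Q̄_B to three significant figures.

— Configuration A (φ=+30.4°):
Solar longitude: λ_s = 360° × (327 − 67)/691.80 = 135.299°.
sin δ = sin 35.20° × sin 135.299° = 0.40547, so δ = +23.920°.
cos H₀ = −tan(+30.4°) tan(+23.920°) = -0.2602, H₀ = 1.8341 rad.
Bracket: H₀ sin φ sin δ + cos φ cos δ sin H₀ = 1.8341×0.50603×0.40547 + 0.86251×0.91411×0.96554 = 0.376321 + 0.761260 = 1.137581.
Q̄ = (S₀/π) × [bracket] = (1587/π) × 1.137581 = 574.66 W/m².
— Configuration B (φ=+30.4°):
cos H₀ = −tan(+30.4°) tan(+7.000°) = -0.0720, H₀ = 1.6429 rad.
Bracket: H₀ sin φ sin δ + cos φ cos δ sin H₀ = 1.6429×0.50603×0.12187 + 0.86251×0.99255×0.99740 = 0.101317 + 0.853858 = 0.955175.
Q̄ = (S₀/π) × [bracket] = (1587/π) × 0.955175 = 482.51 W/m².
Ratio Q̄_A / Q̄_B = 574.66 / 482.51 = 1.191.

Q̄_A / Q̄_B ≈ 1.19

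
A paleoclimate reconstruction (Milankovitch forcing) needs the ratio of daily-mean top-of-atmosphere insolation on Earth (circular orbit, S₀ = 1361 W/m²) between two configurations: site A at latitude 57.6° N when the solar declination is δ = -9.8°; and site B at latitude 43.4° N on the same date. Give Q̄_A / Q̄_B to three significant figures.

— Configuration A (φ=+57.6°):
cos H₀ = −tan(+57.6°) tan(-9.800°) = 0.2722, H₀ = 1.2951 rad.
Bracket: H₀ sin φ sin δ + cos φ cos δ sin H₀ = 1.2951×0.84433×-0.17021 + 0.53583×0.98541×0.96225 = -0.186123 + 0.508080 = 0.321957.
Q̄ = (S₀/π) × [bracket] = (1361/π) × 0.321957 = 139.48 W/m².
— Configuration B (φ=+43.4°):
cos H₀ = −tan(+43.4°) tan(-9.800°) = 0.1633, H₀ = 1.4067 rad.
Bracket: H₀ sin φ sin δ + cos φ cos δ sin H₀ = 1.4067×0.68709×-0.17021 + 0.72657×0.98541×0.98657 = -0.164513 + 0.706354 = 0.541841.
Q̄ = (S₀/π) × [bracket] = (1361/π) × 0.541841 = 234.74 W/m².
Ratio Q̄_A / Q̄_B = 139.48 / 234.74 = 0.5942.

Q̄_A / Q̄_B ≈ 0.594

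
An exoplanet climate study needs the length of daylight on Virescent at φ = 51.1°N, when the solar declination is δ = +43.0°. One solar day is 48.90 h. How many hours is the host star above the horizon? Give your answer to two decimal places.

Sunrise equation: cos H₀ = −tan φ · tan δ = -1.1557 ≤ −1, so the host star never sets (polar day) and H₀ = π.
Daylight = 2H₀/(2π) × 48.90 h = (3.1416/π) × 48.90 = 48.90 h.

48.90 h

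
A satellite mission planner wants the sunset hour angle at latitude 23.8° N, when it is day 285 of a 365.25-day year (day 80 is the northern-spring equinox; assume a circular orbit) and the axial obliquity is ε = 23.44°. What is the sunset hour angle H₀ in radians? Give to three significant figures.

H₀ = 1.50 rad

Solar longitude: λ_s = 360° × (285 − 80)/365.25 = 202.053°.
sin δ = sin 23.44° × sin 202.053° = -0.14936, so δ = -8.590°.
cos H₀ = −tan φ · tan δ = −tan(+23.8°) × tan(-8.590°) = 0.0666, so H₀ = 1.5041 rad = 86.18°.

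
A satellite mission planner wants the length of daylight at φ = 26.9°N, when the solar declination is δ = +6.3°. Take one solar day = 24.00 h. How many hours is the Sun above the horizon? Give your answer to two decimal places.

cos H₀ = −tan φ · tan δ = −tan(+26.9°) × tan(+6.300°) = -0.0560, so H₀ = 1.6268 rad = 93.21°.
Daylight = 2H₀/(2π) × 24.00 h = (1.6268/π) × 24.00 = 12.43 h.

12.43 h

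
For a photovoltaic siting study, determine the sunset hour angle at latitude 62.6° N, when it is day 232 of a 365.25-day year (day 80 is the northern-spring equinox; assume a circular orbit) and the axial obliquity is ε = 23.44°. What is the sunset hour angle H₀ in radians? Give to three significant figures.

H₀ = 1.98 rad

Solar longitude: λ_s = 360° × (232 − 80)/365.25 = 149.815°.
sin δ = sin 23.44° × sin 149.815° = 0.20000, so δ = +11.537°.
cos H₀ = −tan φ · tan δ = −tan(+62.6°) × tan(+11.537°) = -0.3938, so H₀ = 1.9756 rad = 113.19°.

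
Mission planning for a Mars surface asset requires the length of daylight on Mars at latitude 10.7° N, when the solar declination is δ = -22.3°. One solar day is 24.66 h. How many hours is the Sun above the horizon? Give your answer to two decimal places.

11.72 h

cos h₀ = −tan ϕ · tan δ = −tan(+10.7°) × tan(-22.300°) = 0.0775, so h₀ = 1.4932 rad = 85.56°.
Daylight = 2h₀/(2π) × 24.66 h = (1.4932/π) × 24.66 = 11.72 h.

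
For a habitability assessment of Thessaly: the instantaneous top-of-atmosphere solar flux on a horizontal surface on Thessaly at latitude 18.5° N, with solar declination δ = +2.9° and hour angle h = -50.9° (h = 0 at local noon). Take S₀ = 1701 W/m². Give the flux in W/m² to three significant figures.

1.04e+03 W/m²

cos θ_z = sin φ sin δ + cos φ cos δ cos h = 0.016053 + 0.597319 = 0.613372.
Flux = S₀ · cos θ_z = 1701 × 0.613372 = 1043 W/m².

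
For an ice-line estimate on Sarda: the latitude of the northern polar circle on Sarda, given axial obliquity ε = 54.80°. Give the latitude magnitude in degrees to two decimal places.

35.20°

The polar circle is the lowest latitude that experiences at least one full rotation of continuous daylight at the northern-summer solstice; it lies at |φ| = 90° − ε = 90° − 54.80° = 35.20°.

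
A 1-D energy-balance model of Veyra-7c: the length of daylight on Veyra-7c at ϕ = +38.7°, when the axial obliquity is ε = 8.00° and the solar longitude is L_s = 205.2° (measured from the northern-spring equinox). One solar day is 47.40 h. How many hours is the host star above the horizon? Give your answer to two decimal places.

Solar declination: sin δ = sin ε · sin L_s = sin 8.00° × sin 205.2° = -0.05926, so δ = -3.397°.
cos h₀ = −tan ϕ · tan δ = −tan(+38.7°) × tan(-3.397°) = 0.0476, so h₀ = 1.5232 rad = 87.27°.
Daylight = 2h₀/(2π) × 47.40 h = (1.5232/π) × 47.40 = 22.98 h.

22.98 h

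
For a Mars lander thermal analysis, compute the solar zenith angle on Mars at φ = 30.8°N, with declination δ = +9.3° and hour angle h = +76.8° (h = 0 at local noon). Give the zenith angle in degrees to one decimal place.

cos θ_z = sin φ sin δ + cos φ cos δ cos h = 0.082748 + 0.193566 = 0.276314.
θ_z = arccos(0.276314) = 74.0°.

θ_z = 74.0°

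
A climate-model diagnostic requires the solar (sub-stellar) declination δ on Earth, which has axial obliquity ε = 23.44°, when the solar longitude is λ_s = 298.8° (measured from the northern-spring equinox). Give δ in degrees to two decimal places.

sin δ = sin ε · sin λ_s = sin 23.44° × sin 298.8° = -0.348585.
δ = arcsin(-0.348585) = -20.40°.

δ = -20.40°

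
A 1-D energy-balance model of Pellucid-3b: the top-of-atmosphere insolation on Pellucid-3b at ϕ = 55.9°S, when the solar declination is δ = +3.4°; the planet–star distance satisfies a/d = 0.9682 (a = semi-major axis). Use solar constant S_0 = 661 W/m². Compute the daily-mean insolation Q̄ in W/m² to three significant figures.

cos h₀ = −tan(-55.9°) tan(+3.400°) = 0.0877, h₀ = 1.4829 rad.
Bracket: h₀ sin ϕ sin δ + cos ϕ cos δ sin h₀ = 1.4829×-0.82806×0.05931 + 0.56064×0.99824×0.99614 = -0.072829 + 0.557493 = 0.484664.
Inverse-square distance factor (a/d)² = 0.9682² = 0.937411.
Q̄ = (S_0/π) × 0.937411 × [bracket] = (661/π) × 0.937411 × 0.484664 = 95.59 W/m².

Q̄ ≈ 95.6 W/m²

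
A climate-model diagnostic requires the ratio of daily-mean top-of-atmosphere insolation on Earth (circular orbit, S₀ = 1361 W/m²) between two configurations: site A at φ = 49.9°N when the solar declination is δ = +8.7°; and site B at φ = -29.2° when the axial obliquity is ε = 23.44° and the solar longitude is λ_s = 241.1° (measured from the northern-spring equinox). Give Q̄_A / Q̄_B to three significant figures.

— Configuration A (φ=+49.9°):
cos H₀ = −tan(+49.9°) tan(+8.700°) = -0.1817, H₀ = 1.7535 rad.
Bracket: H₀ sin φ sin δ + cos φ cos δ sin H₀ = 1.7535×0.76492×0.15126 + 0.64412×0.98849×0.98335 = 0.202883 + 0.626105 = 0.828988.
Q̄ = (S₀/π) × [bracket] = (1361/π) × 0.828988 = 359.13 W/m².
— Configuration B (φ=-29.2°):
Solar declination: sin δ = sin ε · sin λ_s = sin 23.44° × sin 241.1° = -0.34825, so δ = -20.380°.
cos H₀ = −tan(-29.2°) tan(-20.380°) = -0.2076, H₀ = 1.7799 rad.
Bracket: H₀ sin φ sin δ + cos φ cos δ sin H₀ = 1.7799×-0.48786×-0.34825 + 0.87292×0.93740×0.97821 = 0.302400 + 0.800445 = 1.102845.
Q̄ = (S₀/π) × [bracket] = (1361/π) × 1.102845 = 477.77 W/m².
Ratio Q̄_A / Q̄_B = 359.13 / 477.77 = 0.7517.

Q̄_A / Q̄_B ≈ 0.752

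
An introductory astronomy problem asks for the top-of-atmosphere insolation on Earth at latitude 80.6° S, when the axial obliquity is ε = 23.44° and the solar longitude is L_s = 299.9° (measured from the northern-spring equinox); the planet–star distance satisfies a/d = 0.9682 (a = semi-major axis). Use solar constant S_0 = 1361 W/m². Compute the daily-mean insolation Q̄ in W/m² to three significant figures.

Q̄ ≈ 434 W/m²

Solar declination: sin δ = sin ε · sin L_s = sin 23.44° × sin 299.9° = -0.34484, so δ = -20.172°.
cos h₀ = −tan(-80.6°) tan(-20.172°) = -2.2191 ≤ −1 ⇒ polar day, h₀ = π.
Bracket: h₀ sin ϕ sin δ + cos ϕ cos δ sin h₀ = 3.1416×-0.98657×-0.34484 + 0.16333×0.93866×0.00000 = 1.068800 + 0.000000 = 1.068800.
Inverse-square distance factor (a/d)² = 0.9682² = 0.937411.
Q̄ = (S_0/π) × 0.937411 × [bracket] = (1361/π) × 0.937411 × 1.068800 = 434.0 W/m².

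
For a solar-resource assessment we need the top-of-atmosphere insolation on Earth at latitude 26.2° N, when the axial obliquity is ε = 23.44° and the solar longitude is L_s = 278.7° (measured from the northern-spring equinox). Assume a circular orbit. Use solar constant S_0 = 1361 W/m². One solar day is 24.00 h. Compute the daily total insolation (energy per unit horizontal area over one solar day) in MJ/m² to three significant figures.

Solar declination: sin δ = sin ε · sin L_s = sin 23.44° × sin 278.7° = -0.39321, so δ = -23.154°.
cos h₀ = −tan(+26.2°) tan(-23.154°) = 0.2104, h₀ = 1.3588 rad.
Bracket: h₀ sin ϕ sin δ + cos ϕ cos δ sin h₀ = 1.3588×0.44151×-0.39321 + 0.89726×0.91945×0.97761 = -0.235896 + 0.806514 = 0.570618.
Q̄ = (S_0/π) × [bracket] = (1361/π) × 0.570618 = 247.20 W/m².
Daily total = Q̄ × 24.00 h × 3600 s/h = 247.20 × 24.00 × 3600 / 10⁶ = 21.36 MJ/m².

21.4 MJ/m²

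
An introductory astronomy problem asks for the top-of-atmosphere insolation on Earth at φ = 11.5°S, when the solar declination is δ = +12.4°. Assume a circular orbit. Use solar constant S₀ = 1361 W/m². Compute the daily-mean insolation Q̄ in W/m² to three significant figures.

Q̄ ≈ 386 W/m²

cos H₀ = −tan(-11.5°) tan(+12.400°) = 0.0447, H₀ = 1.5260 rad.
Bracket: H₀ sin φ sin δ + cos φ cos δ sin H₀ = 1.5260×-0.19937×0.21474 + 0.97992×0.97667×0.99900 = -0.065332 + 0.956101 = 0.890769.
Q̄ = (S₀/π) × [bracket] = (1361/π) × 0.890769 = 385.9 W/m².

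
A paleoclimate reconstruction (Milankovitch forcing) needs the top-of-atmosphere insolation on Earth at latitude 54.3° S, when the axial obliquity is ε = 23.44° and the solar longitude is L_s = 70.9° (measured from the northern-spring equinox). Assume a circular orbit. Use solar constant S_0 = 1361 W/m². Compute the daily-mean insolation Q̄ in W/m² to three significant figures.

Solar declination: sin δ = sin ε · sin L_s = sin 23.44° × sin 70.9° = 0.37589, so δ = +22.079°.
cos h₀ = −tan(-54.3°) tan(+22.079°) = 0.5645, h₀ = 0.9710 rad.
Bracket: h₀ sin ϕ sin δ + cos ϕ cos δ sin h₀ = 0.9710×-0.81208×0.37589 + 0.58354×0.92666×0.82543 = -0.296400 + 0.446346 = 0.149946.
Q̄ = (S_0/π) × [bracket] = (1361/π) × 0.149946 = 64.96 W/m².

Q̄ ≈ 65.0 W/m²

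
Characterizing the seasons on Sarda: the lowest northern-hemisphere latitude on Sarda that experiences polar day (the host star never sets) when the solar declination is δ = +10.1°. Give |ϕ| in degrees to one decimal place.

|ϕ| = 79.9°

Polar day requires cos h₀ = −tan ϕ tan δ ≤ −1, i.e. tan ϕ tan δ ≥ 1.
The boundary is |tan ϕ| · |tan δ| = 1, so |ϕ| = 90° − |δ| = 90° − 10.1° = 79.9° in the northern hemisphere.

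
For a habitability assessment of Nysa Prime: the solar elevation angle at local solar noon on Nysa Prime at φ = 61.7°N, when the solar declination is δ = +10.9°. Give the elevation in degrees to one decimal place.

39.2°

At local noon the hour angle is zero, so the zenith angle equals |φ − δ| = |+61.7° − (+10.900°)| = 50.800°.
Elevation = 90° − 50.800° = 39.2°.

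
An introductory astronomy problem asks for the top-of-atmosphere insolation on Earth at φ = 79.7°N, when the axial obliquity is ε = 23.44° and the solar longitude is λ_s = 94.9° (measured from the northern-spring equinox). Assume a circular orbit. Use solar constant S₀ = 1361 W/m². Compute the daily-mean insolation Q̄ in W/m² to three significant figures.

Q̄ ≈ 531 W/m²

Solar declination: sin δ = sin ε · sin λ_s = sin 23.44° × sin 94.9° = 0.39633, so δ = +23.349°.
cos H₀ = −tan(+79.7°) tan(+23.349°) = -2.3754 ≤ −1 ⇒ polar day, H₀ = π.
Bracket: H₀ sin φ sin δ + cos φ cos δ sin H₀ = 3.1416×0.98389×0.39633 + 0.17880×0.91811×0.00000 = 1.225052 + 0.000000 = 1.225052.
Q̄ = (S₀/π) × [bracket] = (1361/π) × 1.225052 = 530.7 W/m².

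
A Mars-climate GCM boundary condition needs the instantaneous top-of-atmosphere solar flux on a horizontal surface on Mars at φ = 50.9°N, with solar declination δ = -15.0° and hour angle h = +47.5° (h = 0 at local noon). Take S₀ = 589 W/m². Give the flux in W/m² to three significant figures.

cos θ_z = sin φ sin δ + cos φ cos δ cos h = -0.200856 + 0.411560 = 0.210704.
Flux = S₀ · cos θ_z = 589 × 0.210704 = 124.1 W/m².

124 W/m²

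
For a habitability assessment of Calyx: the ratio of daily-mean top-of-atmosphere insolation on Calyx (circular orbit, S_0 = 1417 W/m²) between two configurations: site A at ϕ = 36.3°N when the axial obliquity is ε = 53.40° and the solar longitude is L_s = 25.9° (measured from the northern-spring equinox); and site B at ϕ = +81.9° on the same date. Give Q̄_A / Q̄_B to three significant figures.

— Configuration A (ϕ=+36.3°):
Solar declination: sin δ = sin ε · sin L_s = sin 53.40° × sin 25.9° = 0.35067, so δ = +20.528°.
cos h₀ = −tan(+36.3°) tan(+20.528°) = -0.2751, h₀ = 1.8494 rad.
Bracket: h₀ sin ϕ sin δ + cos ϕ cos δ sin h₀ = 1.8494×0.59201×0.35067 + 0.80593×0.93650×0.96143 = 0.383936 + 0.725643 = 1.109579.
Q̄ = (S_0/π) × [bracket] = (1417/π) × 1.109579 = 500.47 W/m².
— Configuration B (ϕ=+81.9°):
cos h₀ = −tan(+81.9°) tan(+20.528°) = -2.6310 ≤ −1 ⇒ polar day, h₀ = π.
Bracket: h₀ sin ϕ sin δ + cos ϕ cos δ sin h₀ = 3.1416×0.99002×0.35067 + 0.14090×0.93650×0.00000 = 1.090670 + 0.000000 = 1.090670.
Q̄ = (S_0/π) × [bracket] = (1417/π) × 1.090670 = 491.94 W/m².
Ratio Q̄_A / Q̄_B = 500.47 / 491.94 = 1.017.

Q̄_A / Q̄_B ≈ 1.02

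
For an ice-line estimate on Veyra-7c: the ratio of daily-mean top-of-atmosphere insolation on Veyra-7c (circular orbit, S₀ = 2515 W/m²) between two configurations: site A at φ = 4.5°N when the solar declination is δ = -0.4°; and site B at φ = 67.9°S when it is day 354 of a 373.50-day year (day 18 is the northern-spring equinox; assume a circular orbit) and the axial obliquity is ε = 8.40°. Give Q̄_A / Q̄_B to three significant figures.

Q̄_A / Q̄_B ≈ 1.96

— Configuration A (φ=+4.5°):
cos H₀ = −tan(+4.5°) tan(-0.400°) = 0.0005, H₀ = 1.5702 rad.
Bracket: H₀ sin φ sin δ + cos φ cos δ sin H₀ = 1.5702×0.07846×-0.00698 + 0.99692×0.99998×1.00000 = -0.000860 + 0.996900 = 0.996040.
Q̄ = (S₀/π) × [bracket] = (2515/π) × 0.996040 = 797.38 W/m².
— Configuration B (φ=-67.9°):
Solar longitude: λ_s = 360° × (354 − 18)/373.50 = 323.855°.
sin δ = sin 8.40° × sin 323.855° = -0.08616, so δ = -4.943°.
cos H₀ = −tan(-67.9°) tan(-4.943°) = -0.2130, H₀ = 1.7854 rad.
Bracket: H₀ sin φ sin δ + cos φ cos δ sin H₀ = 1.7854×-0.92653×-0.08616 + 0.37622×0.99628×0.97706 = 0.142528 + 0.366222 = 0.508750.
Q̄ = (S₀/π) × [bracket] = (2515/π) × 0.508750 = 407.28 W/m².
Ratio Q̄_A / Q̄_B = 797.38 / 407.28 = 1.958.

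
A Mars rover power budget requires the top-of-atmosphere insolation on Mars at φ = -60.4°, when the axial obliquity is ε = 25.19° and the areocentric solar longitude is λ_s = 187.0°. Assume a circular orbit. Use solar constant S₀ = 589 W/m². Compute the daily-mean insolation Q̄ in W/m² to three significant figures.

sin δ = sin 25.19° × sin 187.0° = -0.05187, so δ = -2.973°.
cos H₀ = −tan(-60.4°) tan(-2.973°) = -0.0914, H₀ = 1.6624 rad.
Bracket: H₀ sin φ sin δ + cos φ cos δ sin H₀ = 1.6624×-0.86949×-0.05187 + 0.49394×0.99865×0.99581 = 0.074975 + 0.491206 = 0.566181.
Q̄ = (S₀/π) × [bracket] = (589/π) × 0.566181 = 106.2 W/m².

Q̄ ≈ 106 W/m²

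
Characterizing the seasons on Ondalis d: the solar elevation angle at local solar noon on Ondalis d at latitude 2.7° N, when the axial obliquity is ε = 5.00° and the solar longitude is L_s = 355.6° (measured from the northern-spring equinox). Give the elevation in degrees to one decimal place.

Solar declination: sin δ = sin ε · sin L_s = sin 5.00° × sin 355.6° = -0.00669, so δ = -0.383°.
At local noon the hour angle is zero, so the zenith angle equals |ϕ − δ| = |+2.7° − (-0.383°)| = 3.083°.
Elevation = 90° − 3.083° = 86.9°.

86.9°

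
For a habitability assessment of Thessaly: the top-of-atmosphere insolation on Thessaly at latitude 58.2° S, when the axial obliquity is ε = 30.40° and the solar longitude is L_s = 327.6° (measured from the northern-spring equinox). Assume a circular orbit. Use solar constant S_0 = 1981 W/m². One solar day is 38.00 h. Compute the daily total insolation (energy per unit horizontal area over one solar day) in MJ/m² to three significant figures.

79.6 MJ/m²

Solar declination: sin δ = sin ε · sin L_s = sin 30.40° × sin 327.6° = -0.27115, so δ = -15.732°.
cos h₀ = −tan(-58.2°) tan(-15.732°) = -0.4543, h₀ = 2.0424 rad.
Bracket: h₀ sin ϕ sin δ + cos ϕ cos δ sin h₀ = 2.0424×-0.84989×-0.27115 + 0.52696×0.96254×0.89083 = 0.470666 + 0.451847 = 0.922513.
Q̄ = (S_0/π) × [bracket] = (1981/π) × 0.922513 = 581.71 W/m².
Daily total = Q̄ × 38.00 h × 3600 s/h = 581.71 × 38.00 × 3600 / 10⁶ = 79.58 MJ/m².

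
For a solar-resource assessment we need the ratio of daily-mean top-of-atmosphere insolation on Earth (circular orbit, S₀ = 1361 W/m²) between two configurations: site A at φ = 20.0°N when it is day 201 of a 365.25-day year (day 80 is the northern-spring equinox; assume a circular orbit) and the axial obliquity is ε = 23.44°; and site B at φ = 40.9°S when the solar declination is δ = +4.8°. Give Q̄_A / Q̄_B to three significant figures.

Q̄_A / Q̄_B ≈ 1.61

— Configuration A (φ=+20.0°):
Solar longitude: λ_s = 360° × (201 − 80)/365.25 = 119.261°.
sin δ = sin 23.44° × sin 119.261° = 0.34703, so δ = +20.306°.
cos H₀ = −tan(+20.0°) tan(+20.306°) = -0.1347, H₀ = 1.7059 rad.
Bracket: H₀ sin φ sin δ + cos φ cos δ sin H₀ = 1.7059×0.34202×0.34703 + 0.93969×0.93785×0.99089 = 0.202475 + 0.873260 = 1.075735.
Q̄ = (S₀/π) × [bracket] = (1361/π) × 1.075735 = 466.03 W/m².
— Configuration B (φ=-40.9°):
cos H₀ = −tan(-40.9°) tan(+4.800°) = 0.0727, H₀ = 1.4980 rad.
Bracket: H₀ sin φ sin δ + cos φ cos δ sin H₀ = 1.4980×-0.65474×0.08368 + 0.75585×0.99649×0.99735 = -0.082073 + 0.751201 = 0.669128.
Q̄ = (S₀/π) × [bracket] = (1361/π) × 0.669128 = 289.88 W/m².
Ratio Q̄_A / Q̄_B = 466.03 / 289.88 = 1.608.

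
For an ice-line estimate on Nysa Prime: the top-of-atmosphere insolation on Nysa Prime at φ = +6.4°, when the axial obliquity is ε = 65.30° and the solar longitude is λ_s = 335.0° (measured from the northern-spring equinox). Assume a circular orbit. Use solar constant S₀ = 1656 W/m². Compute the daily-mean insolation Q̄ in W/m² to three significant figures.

Solar declination: sin δ = sin ε · sin λ_s = sin 65.30° × sin 335.0° = -0.38395, so δ = -22.579°.
cos H₀ = −tan(+6.4°) tan(-22.579°) = 0.0466, H₀ = 1.5241 rad.
Bracket: H₀ sin φ sin δ + cos φ cos δ sin H₀ = 1.5241×0.11147×-0.38395 + 0.99377×0.92335×0.99891 = -0.065230 + 0.916597 = 0.851367.
Q̄ = (S₀/π) × [bracket] = (1656/π) × 0.851367 = 448.8 W/m².

Q̄ ≈ 449 W/m²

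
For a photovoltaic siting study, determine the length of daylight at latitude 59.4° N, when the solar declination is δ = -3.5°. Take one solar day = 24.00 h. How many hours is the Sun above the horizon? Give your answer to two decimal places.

11.21 h

cos H₀ = −tan φ · tan δ = −tan(+59.4°) × tan(-3.500°) = 0.1034, so H₀ = 1.4672 rad = 84.06°.
Daylight = 2H₀/(2π) × 24.00 h = (1.4672/π) × 24.00 = 11.21 h.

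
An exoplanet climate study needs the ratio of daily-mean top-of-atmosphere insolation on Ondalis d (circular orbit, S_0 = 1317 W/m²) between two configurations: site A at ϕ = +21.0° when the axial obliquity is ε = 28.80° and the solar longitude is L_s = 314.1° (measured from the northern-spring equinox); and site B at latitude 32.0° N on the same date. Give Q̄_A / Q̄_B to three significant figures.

Q̄_A / Q̄_B ≈ 1.30

— Configuration A (ϕ=+21.0°):
Solar declination: sin δ = sin ε · sin L_s = sin 28.80° × sin 314.1° = -0.34596, so δ = -20.240°.
cos h₀ = −tan(+21.0°) tan(-20.240°) = 0.1415, h₀ = 1.4288 rad.
Bracket: h₀ sin ϕ sin δ + cos ϕ cos δ sin h₀ = 1.4288×0.35837×-0.34596 + 0.93358×0.93825×0.98993 = -0.177145 + 0.867111 = 0.689966.
Q̄ = (S_0/π) × [bracket] = (1317/π) × 0.689966 = 289.24 W/m².
— Configuration B (ϕ=+32.0°):
cos h₀ = −tan(+32.0°) tan(-20.240°) = 0.2304, h₀ = 1.3383 rad.
Bracket: h₀ sin ϕ sin δ + cos ϕ cos δ sin h₀ = 1.3383×0.52992×-0.34596 + 0.84805×0.93825×0.97309 = -0.245352 + 0.774271 = 0.528919.
Q̄ = (S_0/π) × [bracket] = (1317/π) × 0.528919 = 221.73 W/m².
Ratio Q̄_A / Q̄_B = 289.24 / 221.73 = 1.304.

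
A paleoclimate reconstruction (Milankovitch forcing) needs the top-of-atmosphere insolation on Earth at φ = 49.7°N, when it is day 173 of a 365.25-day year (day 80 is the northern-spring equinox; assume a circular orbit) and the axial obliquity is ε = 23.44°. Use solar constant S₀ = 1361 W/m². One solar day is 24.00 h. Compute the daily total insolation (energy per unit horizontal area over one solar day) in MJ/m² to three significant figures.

43.0 MJ/m²

Solar longitude: λ_s = 360° × (173 − 80)/365.25 = 91.663°.
sin δ = sin 23.44° × sin 91.663° = 0.39762, so δ = +23.430°.
cos H₀ = −tan(+49.7°) tan(+23.430°) = -0.5110, H₀ = 2.1071 rad.
Bracket: H₀ sin φ sin δ + cos φ cos δ sin H₀ = 2.1071×0.76267×0.39762 + 0.64679×0.91755×0.85959 = 0.638984 + 0.510134 = 1.149118.
Q̄ = (S₀/π) × [bracket] = (1361/π) × 1.149118 = 497.82 W/m².
Daily total = Q̄ × 24.00 h × 3600 s/h = 497.82 × 24.00 × 3600 / 10⁶ = 43.01 MJ/m².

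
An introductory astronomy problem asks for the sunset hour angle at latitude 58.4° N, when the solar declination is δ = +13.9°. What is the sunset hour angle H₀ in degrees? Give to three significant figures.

cos H₀ = −tan φ · tan δ = −tan(+58.4°) × tan(+13.900°) = -0.4023, so H₀ = 1.9848 rad = 113.72°.

H₀ = 114°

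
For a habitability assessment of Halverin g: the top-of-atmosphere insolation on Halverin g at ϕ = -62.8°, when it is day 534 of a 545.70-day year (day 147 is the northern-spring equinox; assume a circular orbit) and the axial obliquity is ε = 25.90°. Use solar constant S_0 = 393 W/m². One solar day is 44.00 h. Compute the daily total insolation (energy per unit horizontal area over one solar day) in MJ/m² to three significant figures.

23.6 MJ/m²

Solar longitude: L_s = 360° × (534 − 147)/545.70 = 255.305°.
sin δ = sin 25.90° × sin 255.305° = -0.42251, so δ = -24.993°.
cos h₀ = −tan(-62.8°) tan(-24.993°) = -0.9071, h₀ = 2.7071 rad.
Bracket: h₀ sin ϕ sin δ + cos ϕ cos δ sin h₀ = 2.7071×-0.88942×-0.42251 + 0.45710×0.90636×0.42099 = 1.017298 + 0.174415 = 1.191713.
Q̄ = (S_0/π) × [bracket] = (393/π) × 1.191713 = 149.08 W/m².
Daily total = Q̄ × 44.00 h × 3600 s/h = 149.08 × 44.00 × 3600 / 10⁶ = 23.61 MJ/m².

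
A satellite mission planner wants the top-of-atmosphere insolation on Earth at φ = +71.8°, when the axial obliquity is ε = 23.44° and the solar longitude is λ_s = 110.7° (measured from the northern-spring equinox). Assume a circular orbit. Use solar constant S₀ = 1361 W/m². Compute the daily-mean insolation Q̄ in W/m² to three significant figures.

Q̄ ≈ 481 W/m²

Solar declination: sin δ = sin ε · sin λ_s = sin 23.44° × sin 110.7° = 0.37211, so δ = +21.846°.
cos H₀ = −tan(+71.8°) tan(+21.846°) = -1.2193 ≤ −1 ⇒ polar day, H₀ = π.
Bracket: H₀ sin φ sin δ + cos φ cos δ sin H₀ = 3.1416×0.94997×0.37211 + 0.31233×0.92819×0.00000 = 1.110535 + 0.000000 = 1.110535.
Q̄ = (S₀/π) × [bracket] = (1361/π) × 1.110535 = 481.1 W/m².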